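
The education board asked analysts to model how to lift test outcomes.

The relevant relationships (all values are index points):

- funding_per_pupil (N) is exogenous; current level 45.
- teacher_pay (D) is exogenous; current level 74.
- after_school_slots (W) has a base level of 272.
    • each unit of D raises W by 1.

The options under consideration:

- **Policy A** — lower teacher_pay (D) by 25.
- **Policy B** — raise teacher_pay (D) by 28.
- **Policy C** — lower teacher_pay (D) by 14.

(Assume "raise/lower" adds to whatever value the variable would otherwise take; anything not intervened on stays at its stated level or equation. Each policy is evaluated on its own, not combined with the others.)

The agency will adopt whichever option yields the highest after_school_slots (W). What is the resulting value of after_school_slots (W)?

Policy A (D − 25):
  D = 74 − 25 = 49
  W = 272 + 49 = 321
Policy B (D + 28):
  D = 74 + 28 = 102
  W = 272 + 102 = 374
Policy C (D − 14):
  D = 74 − 14 = 60
  W = 272 + 60 = 332
Comparing — Policy A: W=321, Policy B: W=374, Policy C: W=332. Highest is 374 (Policy B).

374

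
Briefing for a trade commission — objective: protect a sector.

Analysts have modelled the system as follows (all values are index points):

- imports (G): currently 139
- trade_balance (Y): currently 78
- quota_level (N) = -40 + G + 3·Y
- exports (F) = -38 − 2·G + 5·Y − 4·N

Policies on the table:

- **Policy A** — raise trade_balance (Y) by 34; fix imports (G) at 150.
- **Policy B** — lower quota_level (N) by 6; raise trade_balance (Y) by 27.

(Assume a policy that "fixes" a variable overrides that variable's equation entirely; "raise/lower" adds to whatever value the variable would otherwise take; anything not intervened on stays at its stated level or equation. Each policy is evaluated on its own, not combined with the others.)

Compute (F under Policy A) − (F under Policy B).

-139

Policy A (Y + 34, G := 150):
  G = 150
  Y = 78 + 34 = 112
  N = -40 + 150 + 3·112 = 446
  F = -38 − 2·150 + 5·112 − 4·446 = -1562
Policy B (N − 6, Y + 27):
  G = 139
  Y = 78 + 27 = 105
  N = -40 + 139 + 3·105 (−6 from intervention) = 408
  F = -38 − 2·139 + 5·105 − 4·408 = -1423
F: -1562 − (-1423) = -139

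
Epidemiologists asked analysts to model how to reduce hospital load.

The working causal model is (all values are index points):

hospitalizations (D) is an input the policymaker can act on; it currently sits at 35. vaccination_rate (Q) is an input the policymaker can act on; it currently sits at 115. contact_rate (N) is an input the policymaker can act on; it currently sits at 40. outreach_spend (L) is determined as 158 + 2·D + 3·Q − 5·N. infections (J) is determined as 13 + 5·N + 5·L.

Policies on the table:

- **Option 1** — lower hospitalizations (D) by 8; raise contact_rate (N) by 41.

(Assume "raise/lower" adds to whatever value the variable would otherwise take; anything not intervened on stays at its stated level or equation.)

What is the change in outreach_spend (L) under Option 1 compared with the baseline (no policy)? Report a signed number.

Baseline:
  D = 35
  Q = 115
  N = 40
  L = 158 + 2·35 + 3·115 − 5·40 = 373
Option 1 (D − 8, N + 41):
  D = 35 − 8 = 27
  Q = 115
  N = 40 + 41 = 81
  L = 158 + 2·27 + 3·115 − 5·81 = 152
Change in L: 152 − 373 = -221

-221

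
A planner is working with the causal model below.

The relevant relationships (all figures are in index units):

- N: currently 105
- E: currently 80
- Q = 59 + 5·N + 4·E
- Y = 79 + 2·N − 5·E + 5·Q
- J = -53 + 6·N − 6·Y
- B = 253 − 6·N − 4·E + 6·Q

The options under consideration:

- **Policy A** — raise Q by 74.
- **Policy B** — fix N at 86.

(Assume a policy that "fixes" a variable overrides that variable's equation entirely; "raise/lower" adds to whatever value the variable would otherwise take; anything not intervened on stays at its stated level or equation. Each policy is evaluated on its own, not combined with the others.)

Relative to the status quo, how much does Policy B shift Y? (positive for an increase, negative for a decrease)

Baseline:
  N = 105
  E = 80
  Q = 59 + 5·105 + 4·80 = 904
  Y = 79 + 2·105 − 5·80 + 5·904 = 4409
Policy B (N := 86):
  N = 86
  E = 80
  Q = 59 + 5·86 + 4·80 = 809
  Y = 79 + 2·86 − 5·80 + 5·809 = 3896
Change in Y: 3896 − 4409 = -513

-513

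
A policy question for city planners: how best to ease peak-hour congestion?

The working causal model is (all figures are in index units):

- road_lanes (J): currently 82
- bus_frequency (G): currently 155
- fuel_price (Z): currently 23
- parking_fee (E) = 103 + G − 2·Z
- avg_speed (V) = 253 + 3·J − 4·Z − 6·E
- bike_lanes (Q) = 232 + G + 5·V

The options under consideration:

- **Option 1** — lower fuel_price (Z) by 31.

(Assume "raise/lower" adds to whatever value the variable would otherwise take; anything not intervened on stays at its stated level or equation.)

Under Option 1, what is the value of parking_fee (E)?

Option 1 (Z − 31):
  G = 155
  Z = 23 − 31 = -8
  E = 103 + 155 − 2·(-8) = 274

274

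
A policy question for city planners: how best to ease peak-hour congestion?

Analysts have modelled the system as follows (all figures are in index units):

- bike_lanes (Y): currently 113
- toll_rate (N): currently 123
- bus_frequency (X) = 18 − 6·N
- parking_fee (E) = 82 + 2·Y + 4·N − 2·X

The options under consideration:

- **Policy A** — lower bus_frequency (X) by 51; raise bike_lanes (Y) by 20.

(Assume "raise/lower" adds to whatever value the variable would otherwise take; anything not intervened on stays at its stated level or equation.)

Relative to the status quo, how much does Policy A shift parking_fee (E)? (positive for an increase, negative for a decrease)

142

Baseline:
  Y = 113
  N = 123
  X = 18 − 6·123 = -720
  E = 82 + 2·113 + 4·123 − 2·(-720) = 2240
Policy A (X − 51, Y + 20):
  Y = 113 + 20 = 133
  N = 123
  X = 18 − 6·123 (−51 from intervention) = -771
  E = 82 + 2·133 + 4·123 − 2·(-771) = 2382
Change in E: 2382 − 2240 = 142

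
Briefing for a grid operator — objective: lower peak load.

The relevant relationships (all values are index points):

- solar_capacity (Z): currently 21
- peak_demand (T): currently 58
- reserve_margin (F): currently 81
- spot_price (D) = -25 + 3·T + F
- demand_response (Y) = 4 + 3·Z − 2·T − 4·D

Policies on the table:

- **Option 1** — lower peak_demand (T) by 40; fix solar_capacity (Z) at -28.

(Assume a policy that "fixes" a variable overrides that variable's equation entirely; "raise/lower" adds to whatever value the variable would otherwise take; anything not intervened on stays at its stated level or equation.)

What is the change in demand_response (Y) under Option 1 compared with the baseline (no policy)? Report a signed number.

413

Baseline:
  Z = 21
  T = 58
  F = 81
  D = -25 + 3·58 + 81 = 230
  Y = 4 + 3·21 − 2·58 − 4·230 = -969
Option 1 (T − 40, Z := -28):
  Z = -28
  T = 58 − 40 = 18
  F = 81
  D = -25 + 3·18 + 81 = 110
  Y = 4 + 3·(-28) − 2·18 − 4·110 = -556
Change in Y: -556 − (-969) = 413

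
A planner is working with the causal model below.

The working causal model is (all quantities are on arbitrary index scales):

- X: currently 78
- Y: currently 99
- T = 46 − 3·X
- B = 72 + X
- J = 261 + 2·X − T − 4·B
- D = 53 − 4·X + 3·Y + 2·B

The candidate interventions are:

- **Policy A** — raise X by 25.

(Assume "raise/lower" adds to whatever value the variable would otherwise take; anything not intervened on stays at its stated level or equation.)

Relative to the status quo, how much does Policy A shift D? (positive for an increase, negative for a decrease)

-50

Baseline:
  X = 78
  Y = 99
  B = 72 + 78 = 150
  D = 53 − 4·78 + 3·99 + 2·150 = 338
Policy A (X + 25):
  X = 78 + 25 = 103
  Y = 99
  B = 72 + 103 = 175
  D = 53 − 4·103 + 3·99 + 2·175 = 288
Change in D: 288 − 338 = -50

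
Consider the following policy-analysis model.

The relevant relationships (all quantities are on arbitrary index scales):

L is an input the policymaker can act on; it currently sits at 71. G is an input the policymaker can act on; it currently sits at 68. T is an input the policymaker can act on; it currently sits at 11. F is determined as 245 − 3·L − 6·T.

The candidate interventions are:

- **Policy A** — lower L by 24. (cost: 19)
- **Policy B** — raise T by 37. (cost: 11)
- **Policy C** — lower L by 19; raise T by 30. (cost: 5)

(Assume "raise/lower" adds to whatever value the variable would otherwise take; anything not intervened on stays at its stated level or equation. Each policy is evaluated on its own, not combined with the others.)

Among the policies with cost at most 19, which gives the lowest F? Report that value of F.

-256

Policy A (L − 24):
  L = 71 − 24 = 47
  T = 11
  F = 245 − 3·47 − 6·11 = 38
Policy B (T + 37):
  L = 71
  T = 11 + 37 = 48
  F = 245 − 3·71 − 6·48 = -256
Policy C (L − 19, T + 30):
  L = 71 − 19 = 52
  T = 11 + 30 = 41
  F = 245 − 3·52 − 6·41 = -157
Comparing — Policy A: F=38, Policy B: F=-256, Policy C: F=-157. Lowest is -256 (Policy B).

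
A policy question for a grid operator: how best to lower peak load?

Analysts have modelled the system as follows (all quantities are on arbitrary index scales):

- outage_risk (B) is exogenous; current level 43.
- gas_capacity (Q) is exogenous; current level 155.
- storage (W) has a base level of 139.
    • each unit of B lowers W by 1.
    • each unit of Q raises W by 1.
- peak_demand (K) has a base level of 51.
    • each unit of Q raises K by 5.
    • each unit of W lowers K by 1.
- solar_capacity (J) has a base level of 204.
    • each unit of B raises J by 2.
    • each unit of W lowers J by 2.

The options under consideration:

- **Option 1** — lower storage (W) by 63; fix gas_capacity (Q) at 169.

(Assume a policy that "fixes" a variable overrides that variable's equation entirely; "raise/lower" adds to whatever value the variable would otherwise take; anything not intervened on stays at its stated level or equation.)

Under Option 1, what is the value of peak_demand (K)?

Option 1 (W − 63, Q := 169):
  B = 43
  Q = 169
  W = 139 − 43 + 169 (−63 from intervention) = 202
  K = 51 + 5·169 − 202 = 694

694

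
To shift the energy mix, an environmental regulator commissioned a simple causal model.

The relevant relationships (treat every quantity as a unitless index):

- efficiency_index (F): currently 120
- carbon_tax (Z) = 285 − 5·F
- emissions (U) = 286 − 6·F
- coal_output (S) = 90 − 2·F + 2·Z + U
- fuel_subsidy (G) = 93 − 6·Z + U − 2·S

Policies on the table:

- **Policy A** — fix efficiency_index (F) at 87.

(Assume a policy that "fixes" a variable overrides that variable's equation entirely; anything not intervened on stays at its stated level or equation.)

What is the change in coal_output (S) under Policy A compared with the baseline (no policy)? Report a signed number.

594

Baseline:
  F = 120
  Z = 285 − 5·120 = -315
  U = 286 − 6·120 = -434
  S = 90 − 2·120 + 2·(-315) + (-434) = -1214
Policy A (F := 87):
  F = 87
  Z = 285 − 5·87 = -150
  U = 286 − 6·87 = -236
  S = 90 − 2·87 + 2·(-150) + (-236) = -620
Change in S: -620 − (-1214) = 594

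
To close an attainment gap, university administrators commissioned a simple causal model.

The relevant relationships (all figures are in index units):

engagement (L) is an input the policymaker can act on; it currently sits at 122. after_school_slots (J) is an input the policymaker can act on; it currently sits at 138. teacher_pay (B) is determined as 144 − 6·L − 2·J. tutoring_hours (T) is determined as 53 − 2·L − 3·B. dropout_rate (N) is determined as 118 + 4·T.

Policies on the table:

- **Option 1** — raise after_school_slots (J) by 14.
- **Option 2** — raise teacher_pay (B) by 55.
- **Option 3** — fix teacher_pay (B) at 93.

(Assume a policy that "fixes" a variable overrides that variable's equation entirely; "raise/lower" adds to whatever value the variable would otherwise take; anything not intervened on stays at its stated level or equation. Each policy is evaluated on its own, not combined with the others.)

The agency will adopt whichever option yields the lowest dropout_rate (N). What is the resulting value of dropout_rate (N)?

-1762

Option 1 (J + 14):
  L = 122
  J = 138 + 14 = 152
  B = 144 − 6·122 − 2·152 = -892
  T = 53 − 2·122 − 3·(-892) = 2485
  N = 118 + 4·2485 = 10058
Option 2 (B + 55):
  L = 122
  J = 138
  B = 144 − 6·122 − 2·138 (+55 from intervention) = -809
  T = 53 − 2·122 − 3·(-809) = 2236
  N = 118 + 4·2236 = 9062
Option 3 (B := 93):
  L = 122
  J = 138
  B = 93
  T = 53 − 2·122 − 3·93 = -470
  N = 118 + 4·(-470) = -1762
Comparing — Option 1: N=10058, Option 2: N=9062, Option 3: N=-1762. Lowest is -1762 (Option 3).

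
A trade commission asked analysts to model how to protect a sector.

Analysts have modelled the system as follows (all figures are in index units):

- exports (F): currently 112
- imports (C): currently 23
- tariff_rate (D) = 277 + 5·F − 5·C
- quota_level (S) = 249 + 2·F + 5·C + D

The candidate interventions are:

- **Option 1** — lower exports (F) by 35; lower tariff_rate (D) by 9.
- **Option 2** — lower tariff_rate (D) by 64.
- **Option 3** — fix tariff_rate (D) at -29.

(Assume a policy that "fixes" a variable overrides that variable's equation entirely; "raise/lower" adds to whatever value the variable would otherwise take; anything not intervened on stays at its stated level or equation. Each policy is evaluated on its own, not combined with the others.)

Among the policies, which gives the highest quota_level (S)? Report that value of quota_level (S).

1246

Option 1 (F − 35, D − 9):
  F = 112 − 35 = 77
  C = 23
  D = 277 + 5·77 − 5·23 (−9 from intervention) = 538
  S = 249 + 2·77 + 5·23 + 538 = 1056
Option 2 (D − 64):
  F = 112
  C = 23
  D = 277 + 5·112 − 5·23 (−64 from intervention) = 658
  S = 249 + 2·112 + 5·23 + 658 = 1246
Option 3 (D := -29):
  F = 112
  C = 23
  D = -29
  S = 249 + 2·112 + 5·23 + (-29) = 559
Comparing — Option 1: S=1056, Option 2: S=1246, Option 3: S=559. Highest is 1246 (Option 2).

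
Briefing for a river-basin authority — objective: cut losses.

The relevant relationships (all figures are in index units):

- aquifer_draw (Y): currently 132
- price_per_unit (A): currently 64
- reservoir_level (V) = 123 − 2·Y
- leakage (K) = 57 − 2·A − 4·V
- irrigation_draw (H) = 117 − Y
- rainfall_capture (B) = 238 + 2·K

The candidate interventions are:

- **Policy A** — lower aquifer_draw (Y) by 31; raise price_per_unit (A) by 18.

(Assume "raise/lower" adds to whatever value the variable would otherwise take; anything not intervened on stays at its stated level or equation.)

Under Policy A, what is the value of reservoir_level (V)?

Policy A (Y − 31, A + 18):
  Y = 132 − 31 = 101
  V = 123 − 2·101 = -79

-79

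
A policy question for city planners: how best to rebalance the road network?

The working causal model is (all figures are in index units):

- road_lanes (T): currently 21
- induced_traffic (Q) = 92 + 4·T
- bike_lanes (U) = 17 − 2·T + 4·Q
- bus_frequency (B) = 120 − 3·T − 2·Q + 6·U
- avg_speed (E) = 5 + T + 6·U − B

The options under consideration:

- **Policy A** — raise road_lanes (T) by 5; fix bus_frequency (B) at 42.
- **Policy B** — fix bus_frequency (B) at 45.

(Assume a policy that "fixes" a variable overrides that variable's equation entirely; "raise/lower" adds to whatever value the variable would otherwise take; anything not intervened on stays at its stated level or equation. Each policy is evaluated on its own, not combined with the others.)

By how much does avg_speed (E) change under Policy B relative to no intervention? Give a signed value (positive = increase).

3734

Baseline:
  T = 21
  Q = 92 + 4·21 = 176
  U = 17 − 2·21 + 4·176 = 679
  B = 120 − 3·21 − 2·176 + 6·679 = 3779
  E = 5 + 21 + 6·679 − 3779 = 321
Policy B (B := 45):
  T = 21
  Q = 92 + 4·21 = 176
  U = 17 − 2·21 + 4·176 = 679
  B = 45
  E = 5 + 21 + 6·679 − 45 = 4055
Change in E: 4055 − 321 = 3734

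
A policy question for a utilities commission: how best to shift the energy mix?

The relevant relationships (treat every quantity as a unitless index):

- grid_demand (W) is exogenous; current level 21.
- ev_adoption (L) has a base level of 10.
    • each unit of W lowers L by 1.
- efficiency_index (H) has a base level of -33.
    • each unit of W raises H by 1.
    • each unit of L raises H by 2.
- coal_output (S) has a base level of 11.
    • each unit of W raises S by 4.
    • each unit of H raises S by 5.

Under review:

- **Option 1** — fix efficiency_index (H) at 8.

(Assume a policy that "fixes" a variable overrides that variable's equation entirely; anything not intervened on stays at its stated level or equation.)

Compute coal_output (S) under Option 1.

135

Option 1 (H := 8):
  W = 21
  L = 10 − 21 = -11
  H = 8
  S = 11 + 4·21 + 5·8 = 135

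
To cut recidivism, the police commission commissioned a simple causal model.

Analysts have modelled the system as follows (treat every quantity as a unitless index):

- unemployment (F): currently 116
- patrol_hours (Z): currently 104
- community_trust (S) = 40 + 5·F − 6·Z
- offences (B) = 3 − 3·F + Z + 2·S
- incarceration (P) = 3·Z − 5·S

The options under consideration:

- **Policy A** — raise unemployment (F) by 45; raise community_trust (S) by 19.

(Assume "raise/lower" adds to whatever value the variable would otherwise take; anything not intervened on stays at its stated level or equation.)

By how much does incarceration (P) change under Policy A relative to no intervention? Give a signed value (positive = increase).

-1220

Baseline:
  F = 116
  Z = 104
  S = 40 + 5·116 − 6·104 = -4
  P = 0 + 3·104 − 5·(-4) = 332
Policy A (F + 45, S + 19):
  F = 116 + 45 = 161
  Z = 104
  S = 40 + 5·161 − 6·104 (+19 from intervention) = 240
  P = 0 + 3·104 − 5·240 = -888
Change in P: -888 − 332 = -1220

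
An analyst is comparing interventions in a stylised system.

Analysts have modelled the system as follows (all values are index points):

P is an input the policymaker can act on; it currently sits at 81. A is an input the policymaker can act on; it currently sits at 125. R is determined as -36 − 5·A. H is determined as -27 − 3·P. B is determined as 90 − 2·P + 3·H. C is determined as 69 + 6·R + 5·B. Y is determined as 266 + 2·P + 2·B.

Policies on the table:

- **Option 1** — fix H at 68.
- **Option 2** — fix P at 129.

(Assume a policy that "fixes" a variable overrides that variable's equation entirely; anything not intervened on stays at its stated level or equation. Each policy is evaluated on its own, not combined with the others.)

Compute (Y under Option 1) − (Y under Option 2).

Option 1 (H := 68):
  P = 81
  H = 68
  B = 90 − 2·81 + 3·68 = 132
  Y = 266 + 2·81 + 2·132 = 692
Option 2 (P := 129):
  P = 129
  H = -27 − 3·129 = -414
  B = 90 − 2·129 + 3·(-414) = -1410
  Y = 266 + 2·129 + 2·(-1410) = -2296
Y: 692 − (-2296) = 2988

2988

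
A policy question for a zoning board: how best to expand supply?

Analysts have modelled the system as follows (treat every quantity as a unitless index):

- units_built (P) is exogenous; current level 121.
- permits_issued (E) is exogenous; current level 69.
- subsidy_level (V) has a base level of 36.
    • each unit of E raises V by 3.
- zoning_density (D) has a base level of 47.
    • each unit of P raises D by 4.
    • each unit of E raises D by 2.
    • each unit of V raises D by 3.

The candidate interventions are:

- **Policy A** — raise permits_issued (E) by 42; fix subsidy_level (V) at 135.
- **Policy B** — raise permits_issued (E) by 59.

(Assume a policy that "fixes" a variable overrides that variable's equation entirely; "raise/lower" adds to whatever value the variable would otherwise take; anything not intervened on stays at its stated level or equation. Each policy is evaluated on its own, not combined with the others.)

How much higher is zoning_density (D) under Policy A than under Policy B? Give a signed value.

Policy A (E + 42, V := 135):
  P = 121
  E = 69 + 42 = 111
  V = 135
  D = 47 + 4·121 + 2·111 + 3·135 = 1158
Policy B (E + 59):
  P = 121
  E = 69 + 59 = 128
  V = 36 + 3·128 = 420
  D = 47 + 4·121 + 2·128 + 3·420 = 2047
D: 1158 − 2047 = -889

-889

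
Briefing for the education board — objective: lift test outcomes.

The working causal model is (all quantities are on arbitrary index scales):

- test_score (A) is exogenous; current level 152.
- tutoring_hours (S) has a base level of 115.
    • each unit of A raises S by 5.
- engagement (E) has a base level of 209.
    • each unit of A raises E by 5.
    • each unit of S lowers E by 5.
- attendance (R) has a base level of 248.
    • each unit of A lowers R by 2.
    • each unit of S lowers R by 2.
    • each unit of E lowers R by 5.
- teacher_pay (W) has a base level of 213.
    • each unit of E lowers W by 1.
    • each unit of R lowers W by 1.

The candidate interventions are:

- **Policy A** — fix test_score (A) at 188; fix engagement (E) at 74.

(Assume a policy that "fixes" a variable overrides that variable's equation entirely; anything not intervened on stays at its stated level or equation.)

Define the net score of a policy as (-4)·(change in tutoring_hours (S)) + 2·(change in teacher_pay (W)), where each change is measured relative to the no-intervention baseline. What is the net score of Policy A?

27984

Baseline:
  A = 152
  S = 115 + 5·152 = 875
  E = 209 + 5·152 − 5·875 = -3406
  R = 248 − 2·152 − 2·875 − 5·(-3406) = 15224
  W = 213 − (-3406) − 15224 = -11605
Policy A (A := 188, E := 74):
  A = 188
  S = 115 + 5·188 = 1055
  E = 74
  R = 248 − 2·188 − 2·1055 − 5·74 = -2608
  W = 213 − 74 − (-2608) = 2747
ΔS = 1055 − 875 = 180; ΔW = 2747 − (-11605) = 14352
Score = (-4)·180 + 2·14352 = 27984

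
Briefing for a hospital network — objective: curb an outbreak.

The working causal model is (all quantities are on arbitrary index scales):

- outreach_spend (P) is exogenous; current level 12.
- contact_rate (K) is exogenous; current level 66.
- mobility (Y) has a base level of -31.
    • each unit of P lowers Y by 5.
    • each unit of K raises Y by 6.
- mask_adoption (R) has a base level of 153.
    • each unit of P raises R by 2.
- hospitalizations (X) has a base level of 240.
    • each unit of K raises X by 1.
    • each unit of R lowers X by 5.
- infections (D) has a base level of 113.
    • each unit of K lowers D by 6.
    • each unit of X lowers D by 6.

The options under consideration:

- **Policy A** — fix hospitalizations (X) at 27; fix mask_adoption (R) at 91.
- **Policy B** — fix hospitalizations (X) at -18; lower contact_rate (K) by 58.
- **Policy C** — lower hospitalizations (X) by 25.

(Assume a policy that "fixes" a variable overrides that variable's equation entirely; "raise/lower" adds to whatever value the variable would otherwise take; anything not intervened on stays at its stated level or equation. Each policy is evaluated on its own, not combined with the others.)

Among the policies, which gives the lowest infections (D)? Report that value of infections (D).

Policy A (X := 27, R := 91):
  P = 12
  K = 66
  R = 91
  X = 27
  D = 113 − 6·66 − 6·27 = -445
Policy B (X := -18, K − 58):
  P = 12
  K = 66 − 58 = 8
  R = 153 + 2·12 = 177
  X = -18
  D = 113 − 6·8 − 6·(-18) = 173
Policy C (X − 25):
  P = 12
  K = 66
  R = 153 + 2·12 = 177
  X = 240 + 66 − 5·177 (−25 from intervention) = -604
  D = 113 − 6·66 − 6·(-604) = 3341
Comparing — Policy A: D=-445, Policy B: D=173, Policy C: D=3341. Lowest is -445 (Policy A).

-445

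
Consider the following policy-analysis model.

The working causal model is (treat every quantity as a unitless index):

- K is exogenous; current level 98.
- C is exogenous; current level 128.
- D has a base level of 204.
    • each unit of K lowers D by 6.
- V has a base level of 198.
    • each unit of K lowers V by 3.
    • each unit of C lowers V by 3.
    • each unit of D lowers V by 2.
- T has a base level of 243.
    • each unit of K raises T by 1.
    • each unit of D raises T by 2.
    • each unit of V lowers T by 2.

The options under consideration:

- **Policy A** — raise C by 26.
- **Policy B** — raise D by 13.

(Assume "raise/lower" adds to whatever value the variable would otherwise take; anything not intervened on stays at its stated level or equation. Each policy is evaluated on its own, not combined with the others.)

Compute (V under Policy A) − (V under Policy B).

-52

Policy A (C + 26):
  K = 98
  C = 128 + 26 = 154
  D = 204 − 6·98 = -384
  V = 198 − 3·98 − 3·154 − 2·(-384) = 210
Policy B (D + 13):
  K = 98
  C = 128
  D = 204 − 6·98 (+13 from intervention) = -371
  V = 198 − 3·98 − 3·128 − 2·(-371) = 262
V: 210 − 262 = -52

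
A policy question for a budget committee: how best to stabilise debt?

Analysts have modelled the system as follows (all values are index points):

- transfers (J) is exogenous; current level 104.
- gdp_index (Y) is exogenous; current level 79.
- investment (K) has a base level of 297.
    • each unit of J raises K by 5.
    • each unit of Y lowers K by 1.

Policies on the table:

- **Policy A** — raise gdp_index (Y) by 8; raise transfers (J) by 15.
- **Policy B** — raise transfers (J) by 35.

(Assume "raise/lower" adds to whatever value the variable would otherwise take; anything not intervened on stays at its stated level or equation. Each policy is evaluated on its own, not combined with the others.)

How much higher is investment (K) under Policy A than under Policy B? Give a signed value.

Policy A (Y + 8, J + 15):
  J = 104 + 15 = 119
  Y = 79 + 8 = 87
  K = 297 + 5·119 − 87 = 805
Policy B (J + 35):
  J = 104 + 35 = 139
  Y = 79
  K = 297 + 5·139 − 79 = 913
K: 805 − 913 = -108

-108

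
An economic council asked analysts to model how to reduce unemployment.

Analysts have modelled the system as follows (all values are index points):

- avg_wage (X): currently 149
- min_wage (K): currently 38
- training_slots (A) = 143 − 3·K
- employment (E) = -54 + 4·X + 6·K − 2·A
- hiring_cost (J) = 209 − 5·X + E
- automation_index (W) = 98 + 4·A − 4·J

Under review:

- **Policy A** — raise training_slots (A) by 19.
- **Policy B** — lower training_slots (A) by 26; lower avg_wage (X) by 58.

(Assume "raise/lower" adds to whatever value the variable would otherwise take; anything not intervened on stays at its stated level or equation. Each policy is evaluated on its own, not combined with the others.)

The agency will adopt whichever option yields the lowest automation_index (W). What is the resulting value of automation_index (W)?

Policy A (A + 19):
  X = 149
  K = 38
  A = 143 − 3·38 (+19 from intervention) = 48
  E = -54 + 4·149 + 6·38 − 2·48 = 674
  J = 209 − 5·149 + 674 = 138
  W = 98 + 4·48 − 4·138 = -262
Policy B (A − 26, X − 58):
  X = 149 − 58 = 91
  K = 38
  A = 143 − 3·38 (−26 from intervention) = 3
  E = -54 + 4·91 + 6·38 − 2·3 = 532
  J = 209 − 5·91 + 532 = 286
  W = 98 + 4·3 − 4·286 = -1034
Comparing — Policy A: W=-262, Policy B: W=-1034. Lowest is -1034 (Policy B).

-1034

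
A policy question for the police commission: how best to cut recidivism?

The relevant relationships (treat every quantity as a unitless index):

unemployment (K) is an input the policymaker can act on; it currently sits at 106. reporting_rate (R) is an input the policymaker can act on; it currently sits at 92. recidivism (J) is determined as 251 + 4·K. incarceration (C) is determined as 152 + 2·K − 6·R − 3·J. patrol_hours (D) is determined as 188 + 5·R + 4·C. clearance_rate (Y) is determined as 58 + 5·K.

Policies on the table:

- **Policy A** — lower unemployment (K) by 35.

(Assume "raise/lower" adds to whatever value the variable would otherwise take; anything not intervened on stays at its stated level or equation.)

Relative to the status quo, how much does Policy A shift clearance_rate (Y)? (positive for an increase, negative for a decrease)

Baseline:
  K = 106
  Y = 58 + 5·106 = 588
Policy A (K − 35):
  K = 106 − 35 = 71
  Y = 58 + 5·71 = 413
Change in Y: 413 − 588 = -175

-175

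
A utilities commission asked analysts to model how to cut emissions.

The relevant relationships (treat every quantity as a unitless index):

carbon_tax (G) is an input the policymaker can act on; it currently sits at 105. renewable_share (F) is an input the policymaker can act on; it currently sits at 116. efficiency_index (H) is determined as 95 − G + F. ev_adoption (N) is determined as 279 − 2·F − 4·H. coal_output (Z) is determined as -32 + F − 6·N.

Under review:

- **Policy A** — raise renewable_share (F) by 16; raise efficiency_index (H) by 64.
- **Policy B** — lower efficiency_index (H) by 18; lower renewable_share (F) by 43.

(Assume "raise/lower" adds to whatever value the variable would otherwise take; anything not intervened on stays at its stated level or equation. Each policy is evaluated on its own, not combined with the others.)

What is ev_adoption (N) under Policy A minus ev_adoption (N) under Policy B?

-682

Policy A (F + 16, H + 64):
  G = 105
  F = 116 + 16 = 132
  H = 95 − 105 + 132 (+64 from intervention) = 186
  N = 279 − 2·132 − 4·186 = -729
Policy B (H − 18, F − 43):
  G = 105
  F = 116 − 43 = 73
  H = 95 − 105 + 73 (−18 from intervention) = 45
  N = 279 − 2·73 − 4·45 = -47
N: -729 − (-47) = -682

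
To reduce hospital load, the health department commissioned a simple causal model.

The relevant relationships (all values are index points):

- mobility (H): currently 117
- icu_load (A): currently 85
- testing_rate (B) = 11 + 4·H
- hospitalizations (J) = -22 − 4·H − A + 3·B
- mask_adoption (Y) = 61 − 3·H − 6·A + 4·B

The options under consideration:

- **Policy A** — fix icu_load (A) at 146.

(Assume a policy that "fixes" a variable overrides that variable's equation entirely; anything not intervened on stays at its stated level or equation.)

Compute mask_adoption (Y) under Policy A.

750

Policy A (A := 146):
  H = 117
  A = 146
  B = 11 + 4·117 = 479
  Y = 61 − 3·117 − 6·146 + 4·479 = 750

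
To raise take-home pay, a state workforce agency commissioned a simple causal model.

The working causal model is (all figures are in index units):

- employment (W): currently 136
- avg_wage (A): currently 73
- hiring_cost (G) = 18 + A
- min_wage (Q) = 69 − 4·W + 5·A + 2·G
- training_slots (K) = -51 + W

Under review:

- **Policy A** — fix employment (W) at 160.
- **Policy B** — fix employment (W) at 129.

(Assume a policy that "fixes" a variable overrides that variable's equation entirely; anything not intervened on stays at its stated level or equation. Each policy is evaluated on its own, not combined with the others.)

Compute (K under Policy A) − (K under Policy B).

31

Policy A (W := 160):
  W = 160
  K = -51 + 160 = 109
Policy B (W := 129):
  W = 129
  K = -51 + 129 = 78
K: 109 − 78 = 31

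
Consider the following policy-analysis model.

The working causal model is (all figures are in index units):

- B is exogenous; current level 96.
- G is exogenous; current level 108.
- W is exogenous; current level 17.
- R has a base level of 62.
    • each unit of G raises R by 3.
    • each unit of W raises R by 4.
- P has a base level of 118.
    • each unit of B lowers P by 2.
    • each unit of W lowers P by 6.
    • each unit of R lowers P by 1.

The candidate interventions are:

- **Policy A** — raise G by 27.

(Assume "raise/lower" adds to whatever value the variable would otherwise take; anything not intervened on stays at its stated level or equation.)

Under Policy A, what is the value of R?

535

Policy A (G + 27):
  G = 108 + 27 = 135
  W = 17
  R = 62 + 3·135 + 4·17 = 535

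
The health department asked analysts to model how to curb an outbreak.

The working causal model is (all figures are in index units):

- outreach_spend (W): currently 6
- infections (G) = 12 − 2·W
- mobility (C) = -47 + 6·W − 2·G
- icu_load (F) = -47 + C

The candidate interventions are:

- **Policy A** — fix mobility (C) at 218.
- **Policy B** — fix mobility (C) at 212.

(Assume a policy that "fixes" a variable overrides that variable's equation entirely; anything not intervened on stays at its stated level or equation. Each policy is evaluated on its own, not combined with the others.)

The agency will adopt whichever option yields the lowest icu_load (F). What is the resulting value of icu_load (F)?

Policy A (C := 218):
  W = 6
  G = 12 − 2·6 = 0
  C = 218
  F = -47 + 218 = 171
Policy B (C := 212):
  W = 6
  G = 12 − 2·6 = 0
  C = 212
  F = -47 + 212 = 165
Comparing — Policy A: F=171, Policy B: F=165. Lowest is 165 (Policy B).

165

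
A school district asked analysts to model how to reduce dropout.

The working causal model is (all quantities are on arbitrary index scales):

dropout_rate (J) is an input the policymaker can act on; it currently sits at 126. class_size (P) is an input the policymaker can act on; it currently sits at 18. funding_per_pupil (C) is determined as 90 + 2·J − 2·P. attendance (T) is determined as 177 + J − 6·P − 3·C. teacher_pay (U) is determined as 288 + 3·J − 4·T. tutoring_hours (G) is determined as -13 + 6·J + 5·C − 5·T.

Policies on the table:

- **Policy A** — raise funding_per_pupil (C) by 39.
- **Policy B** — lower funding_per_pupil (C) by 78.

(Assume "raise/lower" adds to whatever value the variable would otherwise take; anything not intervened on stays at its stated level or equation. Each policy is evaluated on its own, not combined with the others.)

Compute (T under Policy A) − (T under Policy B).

-351

Policy A (C + 39):
  J = 126
  P = 18
  C = 90 + 2·126 − 2·18 (+39 from intervention) = 345
  T = 177 + 126 − 6·18 − 3·345 = -840
Policy B (C − 78):
  J = 126
  P = 18
  C = 90 + 2·126 − 2·18 (−78 from intervention) = 228
  T = 177 + 126 − 6·18 − 3·228 = -489
T: -840 − (-489) = -351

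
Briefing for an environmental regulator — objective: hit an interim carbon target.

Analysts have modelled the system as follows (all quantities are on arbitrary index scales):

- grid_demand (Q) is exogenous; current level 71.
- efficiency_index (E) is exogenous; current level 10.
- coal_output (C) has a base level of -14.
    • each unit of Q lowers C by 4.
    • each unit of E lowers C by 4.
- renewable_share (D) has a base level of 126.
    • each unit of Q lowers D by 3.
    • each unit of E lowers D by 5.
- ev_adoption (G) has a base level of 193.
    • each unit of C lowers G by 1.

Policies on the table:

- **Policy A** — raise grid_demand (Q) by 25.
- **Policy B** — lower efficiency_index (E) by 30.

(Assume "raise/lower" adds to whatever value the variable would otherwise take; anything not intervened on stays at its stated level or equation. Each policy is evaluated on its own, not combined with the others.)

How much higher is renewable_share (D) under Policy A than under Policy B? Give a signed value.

-225

Policy A (Q + 25):
  Q = 71 + 25 = 96
  E = 10
  D = 126 − 3·96 − 5·10 = -212
Policy B (E − 30):
  Q = 71
  E = 10 − 30 = -20
  D = 126 − 3·71 − 5·(-20) = 13
D: -212 − 13 = -225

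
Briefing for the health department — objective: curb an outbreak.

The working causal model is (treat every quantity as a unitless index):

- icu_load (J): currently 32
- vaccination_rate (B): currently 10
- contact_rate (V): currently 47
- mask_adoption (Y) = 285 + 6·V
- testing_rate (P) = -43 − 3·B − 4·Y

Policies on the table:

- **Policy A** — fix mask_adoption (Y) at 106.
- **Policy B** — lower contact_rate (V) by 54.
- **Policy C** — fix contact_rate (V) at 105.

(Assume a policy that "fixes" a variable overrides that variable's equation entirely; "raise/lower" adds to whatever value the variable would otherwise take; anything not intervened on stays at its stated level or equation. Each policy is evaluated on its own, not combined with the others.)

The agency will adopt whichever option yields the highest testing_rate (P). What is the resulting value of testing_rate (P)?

Policy A (Y := 106):
  B = 10
  V = 47
  Y = 106
  P = -43 − 3·10 − 4·106 = -497
Policy B (V − 54):
  B = 10
  V = 47 − 54 = -7
  Y = 285 + 6·(-7) = 243
  P = -43 − 3·10 − 4·243 = -1045
Policy C (V := 105):
  B = 10
  V = 105
  Y = 285 + 6·105 = 915
  P = -43 − 3·10 − 4·915 = -3733
Comparing — Policy A: P=-497, Policy B: P=-1045, Policy C: P=-3733. Highest is -497 (Policy A).

-497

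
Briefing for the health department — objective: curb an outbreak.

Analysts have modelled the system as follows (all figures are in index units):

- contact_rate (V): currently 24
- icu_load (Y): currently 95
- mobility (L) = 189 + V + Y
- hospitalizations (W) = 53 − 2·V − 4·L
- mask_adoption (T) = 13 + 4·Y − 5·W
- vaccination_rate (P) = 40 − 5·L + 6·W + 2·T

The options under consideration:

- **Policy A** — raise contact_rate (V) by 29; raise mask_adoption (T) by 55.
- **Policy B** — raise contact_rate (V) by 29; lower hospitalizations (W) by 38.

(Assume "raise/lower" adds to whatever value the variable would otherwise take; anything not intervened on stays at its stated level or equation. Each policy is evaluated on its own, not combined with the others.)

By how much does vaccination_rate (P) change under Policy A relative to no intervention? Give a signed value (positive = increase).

Baseline:
  V = 24
  Y = 95
  L = 189 + 24 + 95 = 308
  W = 53 − 2·24 − 4·308 = -1227
  T = 13 + 4·95 − 5·(-1227) = 6528
  P = 40 − 5·308 + 6·(-1227) + 2·6528 = 4194
Policy A (V + 29, T + 55):
  V = 24 + 29 = 53
  Y = 95
  L = 189 + 53 + 95 = 337
  W = 53 − 2·53 − 4·337 = -1401
  T = 13 + 4·95 − 5·(-1401) (+55 from intervention) = 7453
  P = 40 − 5·337 + 6·(-1401) + 2·7453 = 4855
Change in P: 4855 − 4194 = 661

661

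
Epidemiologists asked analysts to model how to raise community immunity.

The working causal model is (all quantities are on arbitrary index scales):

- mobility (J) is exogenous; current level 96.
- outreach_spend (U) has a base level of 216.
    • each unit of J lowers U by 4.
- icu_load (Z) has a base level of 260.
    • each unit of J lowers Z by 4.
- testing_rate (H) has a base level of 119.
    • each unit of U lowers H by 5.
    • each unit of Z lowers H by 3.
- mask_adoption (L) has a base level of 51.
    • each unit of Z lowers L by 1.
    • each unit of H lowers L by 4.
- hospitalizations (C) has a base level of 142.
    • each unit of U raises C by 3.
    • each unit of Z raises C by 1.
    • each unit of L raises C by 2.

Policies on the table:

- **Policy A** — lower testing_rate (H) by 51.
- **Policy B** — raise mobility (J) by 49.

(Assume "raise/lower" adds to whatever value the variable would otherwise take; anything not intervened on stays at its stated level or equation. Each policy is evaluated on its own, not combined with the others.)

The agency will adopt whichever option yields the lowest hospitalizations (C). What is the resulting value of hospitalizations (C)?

-23720

Policy A (H − 51):
  J = 96
  U = 216 − 4·96 = -168
  Z = 260 − 4·96 = -124
  H = 119 − 5·(-168) − 3·(-124) (−51 from intervention) = 1280
  L = 51 − (-124) − 4·1280 = -4945
  C = 142 + 3·(-168) + (-124) + 2·(-4945) = -10376
Policy B (J + 49):
  J = 96 + 49 = 145
  U = 216 − 4·145 = -364
  Z = 260 − 4·145 = -320
  H = 119 − 5·(-364) − 3·(-320) = 2899
  L = 51 − (-320) − 4·2899 = -11225
  C = 142 + 3·(-364) + (-320) + 2·(-11225) = -23720
Comparing — Policy A: C=-10376, Policy B: C=-23720. Lowest is -23720 (Policy B).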